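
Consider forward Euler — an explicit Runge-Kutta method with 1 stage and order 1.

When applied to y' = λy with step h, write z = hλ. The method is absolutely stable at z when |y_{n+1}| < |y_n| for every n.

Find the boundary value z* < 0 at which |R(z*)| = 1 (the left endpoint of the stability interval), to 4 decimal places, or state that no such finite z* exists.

z* = -2.0000.

Test eqn y'=λy, z=hλ:
  order 1, 1-stage ⇒ R(z)=1+z
  (e.g. R(-0.43)=0.57000, |R|=0.57000)

Solve |R(x)|<1 on ℝ⁻.
x=-0.43: |R|=0.5700
|R(-2.03)|=1.0300 |R(-1.94)|=0.9400 |R(-1.71)|=0.7100
Bisect:
  x_lo=-2.5296 |R|=1.5296  x_hi=-0.3464 |R|=0.6536
  mid=-1.43796 |R|=0.43796 →hi
  mid=-1.98376 |R|=0.98376 →hi
  mid=-2.25666 |R|=1.25666 →lo
  mid=-2.12021 |R|=1.12021 →lo
  mid=-2.05198 |R|=1.05198 →lo
  mid=-2.01787 |R|=1.01787 →lo
  mid=-2.00081 |R|=1.00081 →lo
  mid=-1.99229 |R|=0.99229 →hi
  mid=-1.99655 |R|=0.99655 →hi
  ...
  [-2.00001,-1.99988] ⇒ x*=-2.0000
Interval (-2.0000, 0).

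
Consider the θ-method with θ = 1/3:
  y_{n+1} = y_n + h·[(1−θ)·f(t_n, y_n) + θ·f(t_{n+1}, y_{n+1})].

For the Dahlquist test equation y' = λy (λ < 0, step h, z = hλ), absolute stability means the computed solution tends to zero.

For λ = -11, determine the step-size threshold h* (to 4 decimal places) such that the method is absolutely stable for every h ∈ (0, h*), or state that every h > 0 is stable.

Set f=λy, z=hλ:
  y_{n+1} = y_n + z·[2/3·y_n + 1/3·y_{n+1}] ⇒ (1 − 1/3z)y_{n+1} = (1 + 2/3z)y_n
  Hence R(z) = (1 + 2/3z)/(1 − 1/3z).

Boundary: |R(x)|=1, x<0.
x=-0.43: |R|=0.6239
R=−1: 1+2/3x = −1+1/3x ⇒ -1/3x=2 ⇒ x=2/(-1/3)=-6.0000
Confirm numerically:
  x=-5.585: |R|=0.95166 <1
  x=-4.117: |R|=0.73542 <1
  x=-3.799: |R|=0.67628 <1
  x=-6.401: |R|=1.04266 >1
  x=-6.329: |R|=1.03527 >1
  x=-6.167: |R|=1.01822 >1
Stable set (-6.0000, 0).

(-6.0000,0); λ=-11 ⇒ h* = (6)/11 = 0.5455.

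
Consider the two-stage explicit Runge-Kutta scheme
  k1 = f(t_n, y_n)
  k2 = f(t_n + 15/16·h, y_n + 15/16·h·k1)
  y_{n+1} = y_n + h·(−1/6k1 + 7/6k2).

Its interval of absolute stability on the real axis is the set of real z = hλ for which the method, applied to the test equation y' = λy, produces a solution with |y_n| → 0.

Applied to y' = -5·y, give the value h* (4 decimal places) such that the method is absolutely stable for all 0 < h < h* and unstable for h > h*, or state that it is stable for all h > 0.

Test eqn y'=λy, z=hλ:
  k1=λy_n ⇒ h·k1=z·y_n;  k2=λ(1+15/16z)y_n ⇒ h·k2=z(1+15/16z)y_n
  y_{n+1}/y_n = 1 − 1/6z + 7/6z(1+15/16z) = 1 + z + 35/32z²
  Hence R(z) = 1 + z + 35/32z².

Find x<0 with |R(x)|<1.
x=-0.37: |R|=0.7797
R=1: x+35/32x²=0 ⇒ x=−32/35=-0.9143; min R=1−1/(4·35/32)=0.7714>−1
Confirm numerically:
  x=-0.769: |R|=0.87780 <1
  x=-0.745: |R|=0.86206 <1
  x=-0.398: |R|=0.77525 <1
  x=-1.512: |R|=1.98847 >1
  x=-1.252: |R|=1.46246 >1
  x=-1.098: |R|=1.22063 >1
Stable set (-0.9143, 0).

(-0.9143,0); λ=-5 ⇒ h* = (32/35)/5 = 0.1829.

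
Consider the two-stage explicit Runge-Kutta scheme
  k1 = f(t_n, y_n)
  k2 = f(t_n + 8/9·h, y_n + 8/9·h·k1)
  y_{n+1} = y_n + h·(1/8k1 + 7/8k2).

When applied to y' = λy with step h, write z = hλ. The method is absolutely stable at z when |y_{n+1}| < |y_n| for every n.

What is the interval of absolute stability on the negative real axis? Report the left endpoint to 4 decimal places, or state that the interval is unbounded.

Set f=λy, z=hλ:
  k1=λy_n ⇒ h·k1=z·y_n;  k2=λ(1+8/9z)y_n ⇒ h·k2=z(1+8/9z)y_n
  y_{n+1}/y_n = 1 + 1/8z + 7/8z(1+8/9z) = 1 + z + 7/9z²
  R(z) = 1 + z + 7/9z².

Boundary: |R(x)|=1, x<0.
x=-0.46: |R|=0.7046
R=1: x+7/9x²=0 ⇒ x=−9/7=-1.2857; min R=1−1/(4·7/9)=0.6786>−1
Confirm numerically:
  x=-0.851: |R|=0.71227 <1
  x=-0.764: |R|=0.68999 <1
  x=-0.761: |R|=0.68943 <1
  x=-0.629: |R|=0.67872 <1
  x=-1.867: |R|=1.84409 >1
  x=-1.438: |R|=1.17032 >1
  x=-1.422: |R|=1.15073 >1
So |R|<1 on (-1.2857, 0).

(-1.2857, 0).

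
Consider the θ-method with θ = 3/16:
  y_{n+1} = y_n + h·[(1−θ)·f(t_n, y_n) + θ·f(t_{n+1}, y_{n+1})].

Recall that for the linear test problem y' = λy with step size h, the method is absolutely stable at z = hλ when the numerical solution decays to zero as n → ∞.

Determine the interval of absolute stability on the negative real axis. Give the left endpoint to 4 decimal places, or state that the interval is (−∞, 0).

Test eqn y'=λy, z=hλ:
  y_{n+1} = y_n + z·[13/16·y_n + 3/16·y_{n+1}] ⇒ (1 − 3/16z)y_{n+1} = (1 + 13/16z)y_n
  ⇒ R(z) = (1 + 13/16z)/(1 − 3/16z).

Find x<0 with |R(x)|<1.
x=-1.66: |R|=0.2660
R=−1: 1+13/16x = −1+3/16x ⇒ -5/8x=2 ⇒ x=2/(-5/8)=-3.2000
Confirm numerically:
  x=-2.904: |R|=0.88022 <1
  x=-2.763: |R|=0.82008 <1
  x=-2.297: |R|=0.60552 <1
  x=-1.710: |R|=0.29484 <1
  x=-3.675: |R|=1.17576 >1
  x=-3.420: |R|=1.08378 >1
  x=-3.315: |R|=1.04432 >1
So |R|<1 on (-3.2000, 0).

(-3.2000, 0).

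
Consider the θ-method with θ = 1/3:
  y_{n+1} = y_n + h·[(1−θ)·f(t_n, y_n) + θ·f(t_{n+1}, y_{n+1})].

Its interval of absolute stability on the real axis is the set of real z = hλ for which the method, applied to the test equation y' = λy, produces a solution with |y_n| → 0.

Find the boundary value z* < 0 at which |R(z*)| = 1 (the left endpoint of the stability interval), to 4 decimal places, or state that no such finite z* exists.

z* = -6.0000.

With y'=λy (z=hλ):
  y_{n+1} = y_n + z·[2/3·y_n + 1/3·y_{n+1}] ⇒ (1 − 1/3z)y_{n+1} = (1 + 2/3z)y_n
  so R(z) = (1 + 2/3z)/(1 − 1/3z).

Boundary: |R(x)|=1, x<0.
x=-1.37: |R|=0.0595
R=−1: 1+2/3x = −1+1/3x ⇒ -1/3x=2 ⇒ x=2/(-1/3)=-6.0000
Confirm numerically:
  x=-5.200: |R|=0.90244 <1
  x=-3.656: |R|=0.64784 <1
  x=-3.607: |R|=0.63781 <1
  x=-2.880: |R|=0.46939 <1
  x=-6.383: |R|=1.04082 >1
  x=-6.275: |R|=1.02965 >1
  x=-6.178: |R|=1.01939 >1
So |R|<1 on (-6.0000, 0).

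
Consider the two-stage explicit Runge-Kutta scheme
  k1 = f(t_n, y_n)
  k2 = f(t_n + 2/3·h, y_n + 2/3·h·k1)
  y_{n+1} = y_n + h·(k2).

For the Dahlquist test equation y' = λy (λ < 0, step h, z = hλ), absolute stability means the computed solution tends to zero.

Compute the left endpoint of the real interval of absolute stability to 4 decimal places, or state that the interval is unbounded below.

z* = -1.5000.

With y'=λy (z=hλ):
  k1=λy_n ⇒ h·k1=z·y_n;  k2=λ(1+2/3z)y_n ⇒ h·k2=z(1+2/3z)y_n
  y_{n+1}/y_n = 1 + z(1+2/3z) = 1 + z + 2/3z²
  ⇒ R(z) = 1 + z + 2/3z².

Need |R(x)|<1, x<0.
x=-0.31: |R|=0.7541
R=1: x+2/3x²=0 ⇒ x=−3/2=-1.5000; min R=1−1/(4·2/3)=0.6250>−1
Confirm numerically:
  x=-1.305: |R|=0.83035 <1
  x=-1.059: |R|=0.68865 <1
  x=-0.914: |R|=0.64293 <1
  x=-0.781: |R|=0.62564 <1
  x=-1.917: |R|=1.53293 >1
  x=-1.807: |R|=1.36983 >1
Interval (-1.5000, 0).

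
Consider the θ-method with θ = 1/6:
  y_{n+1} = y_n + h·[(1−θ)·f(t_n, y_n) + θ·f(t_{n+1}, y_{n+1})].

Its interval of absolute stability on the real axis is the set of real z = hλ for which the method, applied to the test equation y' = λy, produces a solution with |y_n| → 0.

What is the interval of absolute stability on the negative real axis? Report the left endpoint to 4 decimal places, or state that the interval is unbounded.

Set f=λy, z=hλ:
  y_{n+1} = y_n + z·[5/6·y_n + 1/6·y_{n+1}] ⇒ (1 − 1/6z)y_{n+1} = (1 + 5/6z)y_n
  R(z) = (1 + 5/6z)/(1 − 1/6z).

Need |R(x)|<1, x<0.
x=-0.57: |R|=0.4795
R=−1: 1+5/6x = −1+1/6x ⇒ -2/3x=2 ⇒ x=2/(-2/3)=-3.0000
Confirm numerically:
  x=-2.638: |R|=0.83237 <1
  x=-2.222: |R|=0.62150 <1
  x=-1.857: |R|=0.41810 <1
  x=-3.137: |R|=1.05998 >1
  x=-3.094: |R|=1.04135 >1
  x=-3.038: |R|=1.01682 >1
Stable set (-3.0000, 0).

(-3.0000, 0).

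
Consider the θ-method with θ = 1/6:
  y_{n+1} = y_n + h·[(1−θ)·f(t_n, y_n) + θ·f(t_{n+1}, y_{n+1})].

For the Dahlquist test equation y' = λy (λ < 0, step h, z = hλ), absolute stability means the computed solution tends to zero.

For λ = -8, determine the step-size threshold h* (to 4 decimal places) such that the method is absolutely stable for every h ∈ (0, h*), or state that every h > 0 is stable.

On y'=λy, z=hλ:
  y_{n+1} = y_n + z·[5/6·y_n + 1/6·y_{n+1}] ⇒ (1 − 1/6z)y_{n+1} = (1 + 5/6z)y_n
  R(z) = (1 + 5/6z)/(1 − 1/6z).

Find x<0 with |R(x)|<1.
x=-1.57: |R|=0.2444
R=−1: 1+5/6x = −1+1/6x ⇒ -2/3x=2 ⇒ x=2/(-2/3)=-3.0000
Confirm numerically:
  x=-2.947: |R|=0.97630 <1
  x=-2.544: |R|=0.78652 <1
  x=-2.282: |R|=0.65322 <1
  x=-2.240: |R|=0.63107 <1
  x=-3.349: |R|=1.14932 >1
  x=-3.307: |R|=1.13194 >1
  x=-3.256: |R|=1.11063 >1
So |R|<1 on (-3.0000, 0).

(-3.0000,0); λ=-8 ⇒ h* = (3)/8 = 0.3750.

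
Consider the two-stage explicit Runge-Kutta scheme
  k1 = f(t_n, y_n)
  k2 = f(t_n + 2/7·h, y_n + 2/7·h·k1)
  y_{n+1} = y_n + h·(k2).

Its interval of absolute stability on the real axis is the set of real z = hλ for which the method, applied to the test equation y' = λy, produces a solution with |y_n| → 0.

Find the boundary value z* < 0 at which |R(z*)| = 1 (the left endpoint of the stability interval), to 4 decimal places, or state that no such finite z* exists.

z* = -3.5000.

With y'=λy (z=hλ):
  k1=λy_n ⇒ h·k1=z·y_n;  k2=λ(1+2/7z)y_n ⇒ h·k2=z(1+2/7z)y_n
  y_{n+1}/y_n = 1 + z(1+2/7z) = 1 + z + 2/7z²
  so R(z) = 1 + z + 2/7z².

Boundary: |R(x)|=1, x<0.
x=-1.08: |R|=0.2533
R=1: x+2/7x²=0 ⇒ x=−7/2=-3.5000; min R=1−1/(4·2/7)=0.1250>−1
Confirm numerically:
  x=-3.122: |R|=0.66282 <1
  x=-2.924: |R|=0.51879 <1
  x=-2.358: |R|=0.23062 <1
  x=-1.570: |R|=0.13426 <1
  x=-4.090: |R|=1.68946 >1
  x=-3.864: |R|=1.40186 >1
So |R|<1 on (-3.5000, 0).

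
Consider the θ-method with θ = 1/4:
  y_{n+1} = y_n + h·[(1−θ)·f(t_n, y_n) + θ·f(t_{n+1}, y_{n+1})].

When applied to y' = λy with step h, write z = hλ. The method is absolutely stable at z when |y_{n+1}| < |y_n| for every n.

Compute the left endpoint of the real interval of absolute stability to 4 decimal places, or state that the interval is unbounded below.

With y'=λy (z=hλ):
  y_{n+1} = y_n + z·[3/4·y_n + 1/4·y_{n+1}] ⇒ (1 − 1/4z)y_{n+1} = (1 + 3/4z)y_n
  so R(z) = (1 + 3/4z)/(1 − 1/4z).

Solve |R(x)|<1 on ℝ⁻.
x=-1.41: |R|=0.0425
R=−1: 1+3/4x = −1+1/4x ⇒ -1/2x=2 ⇒ x=2/(-1/2)=-4.0000
Confirm numerically:
  x=-3.805: |R|=0.95003 <1
  x=-3.760: |R|=0.93814 <1
  x=-2.013: |R|=0.33910 <1
  x=-4.597: |R|=1.13889 >1
  x=-4.543: |R|=1.12712 >1
  x=-4.290: |R|=1.06996 >1
Interval (-4.0000, 0).

z* = -4.0000.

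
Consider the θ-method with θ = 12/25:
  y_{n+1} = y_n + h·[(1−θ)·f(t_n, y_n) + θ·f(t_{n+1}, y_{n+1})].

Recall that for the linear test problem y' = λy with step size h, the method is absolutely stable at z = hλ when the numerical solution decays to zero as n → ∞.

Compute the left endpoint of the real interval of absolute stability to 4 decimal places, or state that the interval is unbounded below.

On y'=λy, z=hλ:
  y_{n+1} = y_n + z·[13/25·y_n + 12/25·y_{n+1}] ⇒ (1 − 12/25z)y_{n+1} = (1 + 13/25z)y_n
  R(z) = (1 + 13/25z)/(1 − 12/25z).

Need |R(x)|<1, x<0.
x=-1.3: |R|=0.1995
R=−1: 1+13/25x = −1+12/25x ⇒ -1/25x=2 ⇒ x=2/(-1/25)=-50.0000
Confirm numerically:
  x=-48.709: |R|=0.99788 <1
  x=-48.420: |R|=0.99739 <1
  x=-38.715: |R|=0.97695 <1
  x=-25.974: |R|=0.92864 <1
  x=-50.434: |R|=1.00069 >1
  x=-50.299: |R|=1.00048 >1
  x=-50.151: |R|=1.00024 >1
Interval (-50.0000, 0).

z* = -50.0000.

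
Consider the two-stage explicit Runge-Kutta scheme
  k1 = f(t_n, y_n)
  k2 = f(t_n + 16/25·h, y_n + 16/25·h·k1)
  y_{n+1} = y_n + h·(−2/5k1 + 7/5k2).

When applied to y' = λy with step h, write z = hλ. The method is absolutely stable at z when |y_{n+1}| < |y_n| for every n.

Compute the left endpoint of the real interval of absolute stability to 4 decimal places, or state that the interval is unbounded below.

Set f=λy, z=hλ:
  k1=λy_n ⇒ h·k1=z·y_n;  k2=λ(1+16/25z)y_n ⇒ h·k2=z(1+16/25z)y_n
  y_{n+1}/y_n = 1 − 2/5z + 7/5z(1+16/25z) = 1 + z + 112/125z²
  ⇒ R(z) = 1 + z + 112/125z².

Find x<0 with |R(x)|<1.
x=-1.1: |R|=0.9842
R=1: x+112/125x²=0 ⇒ x=−125/112=-1.1161; min R=1−1/(4·112/125)=0.7210>−1
Confirm numerically:
  x=-0.892: |R|=0.82091 <1
  x=-0.848: |R|=0.79632 <1
  x=-0.816: |R|=0.78061 <1
  x=-0.616: |R|=0.72399 <1
  x=-1.704: |R|=1.89764 >1
  x=-1.277: |R|=1.18413 >1
So |R|<1 on (-1.1161, 0).

left endpoint -1.1161.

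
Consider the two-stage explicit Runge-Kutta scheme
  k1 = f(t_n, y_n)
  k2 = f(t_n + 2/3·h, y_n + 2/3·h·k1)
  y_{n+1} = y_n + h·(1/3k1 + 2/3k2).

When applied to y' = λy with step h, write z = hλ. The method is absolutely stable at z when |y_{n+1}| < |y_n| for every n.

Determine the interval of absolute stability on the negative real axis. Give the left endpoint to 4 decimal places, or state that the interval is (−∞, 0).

On y'=λy, z=hλ:
  k1=λy_n ⇒ h·k1=z·y_n;  k2=λ(1+2/3z)y_n ⇒ h·k2=z(1+2/3z)y_n
  y_{n+1}/y_n = 1 + 1/3z + 2/3z(1+2/3z) = 1 + z + 4/9z²
  R(z) = 1 + z + 4/9z².

Need |R(x)|<1, x<0.
x=-1.32: |R|=0.4544
R=1: x+4/9x²=0 ⇒ x=−9/4=-2.2500; min R=1−1/(4·4/9)=0.4375>−1
Confirm numerically:
  x=-2.037: |R|=0.80716 <1
  x=-1.590: |R|=0.53360 <1
  x=-1.493: |R|=0.49769 <1
  x=-1.353: |R|=0.46060 <1
  x=-2.847: |R|=1.75540 >1
  x=-2.727: |R|=1.57812 >1
  x=-2.573: |R|=1.36937 >1
Interval (-2.2500, 0).

z∈(-2.2500,0).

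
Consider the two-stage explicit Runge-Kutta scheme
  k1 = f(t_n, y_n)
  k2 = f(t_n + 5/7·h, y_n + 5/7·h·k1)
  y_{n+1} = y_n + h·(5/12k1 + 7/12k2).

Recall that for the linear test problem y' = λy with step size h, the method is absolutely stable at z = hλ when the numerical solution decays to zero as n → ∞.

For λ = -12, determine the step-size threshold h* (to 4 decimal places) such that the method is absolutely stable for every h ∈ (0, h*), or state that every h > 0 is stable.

Set f=λy, z=hλ:
  k1=λy_n ⇒ h·k1=z·y_n;  k2=λ(1+5/7z)y_n ⇒ h·k2=z(1+5/7z)y_n
  y_{n+1}/y_n = 1 + 5/12z + 7/12z(1+5/7z) = 1 + z + 5/12z²
  Hence R(z) = 1 + z + 5/12z².

Find x<0 with |R(x)|<1.
x=-0.97: |R|=0.4220
R=1: x+5/12x²=0 ⇒ x=−12/5=-2.4000; min R=1−1/(4·5/12)=0.4000>−1
Confirm numerically:
  x=-2.320: |R|=0.92267 <1
  x=-1.732: |R|=0.51793 <1
  x=-1.486: |R|=0.43408 <1
  x=-1.435: |R|=0.42301 <1
  x=-2.794: |R|=1.45868 >1
  x=-2.643: |R|=1.26760 >1
  x=-2.452: |R|=1.05313 >1
Stable set (-2.4000, 0).

(-2.4000,0); λ=-12 ⇒ h* = (12/5)/12 = 0.2000.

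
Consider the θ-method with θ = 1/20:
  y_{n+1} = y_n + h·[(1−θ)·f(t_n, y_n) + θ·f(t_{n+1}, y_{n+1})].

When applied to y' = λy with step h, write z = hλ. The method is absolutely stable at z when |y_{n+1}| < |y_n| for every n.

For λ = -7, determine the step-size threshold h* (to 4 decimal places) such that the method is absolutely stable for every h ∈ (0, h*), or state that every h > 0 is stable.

(-2.2222,0); λ=-7 ⇒ h* = (20/9)/7 = 0.3175.

With y'=λy (z=hλ):
  y_{n+1} = y_n + z·[19/20·y_n + 1/20·y_{n+1}] ⇒ (1 − 1/20z)y_{n+1} = (1 + 19/20z)y_n
  R(z) = (1 + 19/20z)/(1 − 1/20z).

Boundary: |R(x)|=1, x<0.
x=-1.04: |R|=0.0114
R=−1: 1+19/20x = −1+1/20x ⇒ -9/10x=2 ⇒ x=2/(-9/10)=-2.2222
Confirm numerically:
  x=-2.010: |R|=0.82644 <1
  x=-1.338: |R|=0.25410 <1
  x=-1.097: |R|=0.03996 <1
  x=-2.807: |R|=1.46152 >1
  x=-2.450: |R|=1.18263 >1
  x=-2.427: |R|=1.16436 >1
Stable set (-2.2222, 0).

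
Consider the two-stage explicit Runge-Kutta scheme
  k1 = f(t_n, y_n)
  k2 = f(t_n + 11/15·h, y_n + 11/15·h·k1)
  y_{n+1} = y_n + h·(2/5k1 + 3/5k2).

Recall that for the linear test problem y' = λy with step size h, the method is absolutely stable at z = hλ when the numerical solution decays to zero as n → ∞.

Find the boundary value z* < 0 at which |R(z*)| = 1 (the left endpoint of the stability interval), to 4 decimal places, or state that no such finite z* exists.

left endpoint -2.2727.

On y'=λy, z=hλ:
  k1=λy_n ⇒ h·k1=z·y_n;  k2=λ(1+11/15z)y_n ⇒ h·k2=z(1+11/15z)y_n
  y_{n+1}/y_n = 1 + 2/5z + 3/5z(1+11/15z) = 1 + z + 11/25z²
  so R(z) = 1 + z + 11/25z².

Boundary: |R(x)|=1, x<0.
x=-0.51: |R|=0.6044
R=1: x+11/25x²=0 ⇒ x=−25/11=-2.2727; min R=1−1/(4·11/25)=0.4318>−1
Confirm numerically:
  x=-2.107: |R|=0.84636 <1
  x=-1.941: |R|=0.71669 <1
  x=-1.831: |R|=0.64413 <1
  x=-1.445: |R|=0.47373 <1
  x=-2.768: |R|=1.60320 >1
  x=-2.609: |R|=1.38603 >1
  x=-2.533: |R|=1.29008 >1
Stable set (-2.2727, 0).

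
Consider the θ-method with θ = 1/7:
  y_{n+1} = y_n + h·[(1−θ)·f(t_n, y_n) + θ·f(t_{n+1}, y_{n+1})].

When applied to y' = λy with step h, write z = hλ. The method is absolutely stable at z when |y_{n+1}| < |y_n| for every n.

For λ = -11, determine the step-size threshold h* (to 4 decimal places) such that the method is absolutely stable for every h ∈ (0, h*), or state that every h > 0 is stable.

(-2.8000,0); λ=-11 ⇒ h* = (14/5)/11 = 0.2545.

Set f=λy, z=hλ:
  y_{n+1} = y_n + z·[6/7·y_n + 1/7·y_{n+1}] ⇒ (1 − 1/7z)y_{n+1} = (1 + 6/7z)y_n
  Hence R(z) = (1 + 6/7z)/(1 − 1/7z).

Need |R(x)|<1, x<0.
x=-0.98: |R|=0.1404
R=−1: 1+6/7x = −1+1/7x ⇒ -5/7x=2 ⇒ x=2/(-5/7)=-2.8000
Confirm numerically:
  x=-2.581: |R|=0.88571 <1
  x=-2.580: |R|=0.88518 <1
  x=-1.583: |R|=0.29104 <1
  x=-1.530: |R|=0.25557 <1
  x=-3.181: |R|=1.18711 >1
  x=-3.058: |R|=1.12826 >1
Interval (-2.8000, 0).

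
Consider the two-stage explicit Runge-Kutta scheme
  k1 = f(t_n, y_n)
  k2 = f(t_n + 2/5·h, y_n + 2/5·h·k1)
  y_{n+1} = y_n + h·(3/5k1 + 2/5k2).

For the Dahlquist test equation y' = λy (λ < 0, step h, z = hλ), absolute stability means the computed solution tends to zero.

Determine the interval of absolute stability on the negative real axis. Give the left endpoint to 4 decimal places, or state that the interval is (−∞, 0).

z∈(-6.2500,0).

On y'=λy, z=hλ:
  k1=λy_n ⇒ h·k1=z·y_n;  k2=λ(1+2/5z)y_n ⇒ h·k2=z(1+2/5z)y_n
  y_{n+1}/y_n = 1 + 3/5z + 2/5z(1+2/5z) = 1 + z + 4/25z²
  so R(z) = 1 + z + 4/25z².

Solve |R(x)|<1 on ℝ⁻.
x=-0.98: |R|=0.1737
R=1: x+4/25x²=0 ⇒ x=−25/4=-6.2500; min R=1−1/(4·4/25)=-0.5625>−1
Confirm numerically:
  x=-5.204: |R|=0.12906 <1
  x=-4.954: |R|=0.02726 <1
  x=-4.499: |R|=0.26044 <1
  x=-4.274: |R|=0.35127 <1
  x=-6.675: |R|=1.45390 >1
  x=-6.293: |R|=1.04330 >1
Stable set (-6.2500, 0).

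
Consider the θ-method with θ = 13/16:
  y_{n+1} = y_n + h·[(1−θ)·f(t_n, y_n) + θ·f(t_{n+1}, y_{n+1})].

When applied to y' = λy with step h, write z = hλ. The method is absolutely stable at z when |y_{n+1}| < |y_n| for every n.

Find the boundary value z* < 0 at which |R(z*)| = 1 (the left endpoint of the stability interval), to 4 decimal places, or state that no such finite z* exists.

(−∞, 0) — no finite endpoint.

Test eqn y'=λy, z=hλ:
  y_{n+1} = y_n + z·[3/16·y_n + 13/16·y_{n+1}] ⇒ (1 − 13/16z)y_{n+1} = (1 + 3/16z)y_n
  so R(z) = (1 + 3/16z)/(1 − 13/16z).

Boundary: |R(x)|=1, x<0.
x=-1.5: |R|=0.3239
x=-2: |R|=0.2381
x=-10: |R|=0.0959
x=-100: |R|=0.2158
θ=13/16≥1/2 ⇒ |1+3/16x|<|1−13/16x| ∀x<0 ⇒ stable on all of ℝ⁻.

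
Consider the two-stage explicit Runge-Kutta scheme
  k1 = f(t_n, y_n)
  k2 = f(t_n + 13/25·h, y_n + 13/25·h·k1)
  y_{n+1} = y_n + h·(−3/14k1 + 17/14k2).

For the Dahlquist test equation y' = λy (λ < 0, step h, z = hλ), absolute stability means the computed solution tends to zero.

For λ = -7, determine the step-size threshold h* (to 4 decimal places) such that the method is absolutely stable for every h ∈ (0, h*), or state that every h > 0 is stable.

Set f=λy, z=hλ:
  k1=λy_n ⇒ h·k1=z·y_n;  k2=λ(1+13/25z)y_n ⇒ h·k2=z(1+13/25z)y_n
  y_{n+1}/y_n = 1 − 3/14z + 17/14z(1+13/25z) = 1 + z + 221/350z²
  so R(z) = 1 + z + 221/350z².

Need |R(x)|<1, x<0.
x=-0.88: |R|=0.6090
R=1: x+221/350x²=0 ⇒ x=−350/221=-1.5837; min R=1−1/(4·221/350)=0.6041>−1
Confirm numerically:
  x=-1.543: |R|=0.96034 <1
  x=-1.394: |R|=0.83301 <1
  x=-0.653: |R|=0.61625 <1
  x=-2.104: |R|=1.69122 >1
  x=-1.862: |R|=1.32719 >1
  x=-1.612: |R|=1.02879 >1
Stable set (-1.5837, 0).

(-1.5837,0); λ=-7 ⇒ h* = (350/221)/7 = 0.2262.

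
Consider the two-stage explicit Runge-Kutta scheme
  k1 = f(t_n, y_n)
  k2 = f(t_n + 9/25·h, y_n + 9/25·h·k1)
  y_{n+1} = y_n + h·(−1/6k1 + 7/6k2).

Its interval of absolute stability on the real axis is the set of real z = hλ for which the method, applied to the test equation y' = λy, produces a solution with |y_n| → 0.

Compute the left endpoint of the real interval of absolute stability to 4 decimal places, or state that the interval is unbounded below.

left endpoint -2.3810.

Set f=λy, z=hλ:
  k1=λy_n ⇒ h·k1=z·y_n;  k2=λ(1+9/25z)y_n ⇒ h·k2=z(1+9/25z)y_n
  y_{n+1}/y_n = 1 − 1/6z + 7/6z(1+9/25z) = 1 + z + 21/50z²
  ⇒ R(z) = 1 + z + 21/50z².

Solve |R(x)|<1 on ℝ⁻.
x=-0.92: |R|=0.4355
R=1: x+21/50x²=0 ⇒ x=−50/21=-2.3810; min R=1−1/(4·21/50)=0.4048>−1
Confirm numerically:
  x=-2.358: |R|=0.97727 <1
  x=-1.938: |R|=0.63945 <1
  x=-1.000: |R|=0.42000 <1
  x=-2.818: |R|=1.51727 >1
  x=-2.751: |R|=1.42756 >1
  x=-2.489: |R|=1.11295 >1
Stable set (-2.3810, 0).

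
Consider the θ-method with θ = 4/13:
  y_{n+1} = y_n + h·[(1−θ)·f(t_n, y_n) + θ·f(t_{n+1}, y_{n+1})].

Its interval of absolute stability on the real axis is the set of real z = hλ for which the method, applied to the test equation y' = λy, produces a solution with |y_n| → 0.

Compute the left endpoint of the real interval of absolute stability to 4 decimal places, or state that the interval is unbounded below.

z* = -5.2000.

Set f=λy, z=hλ:
  y_{n+1} = y_n + z·[9/13·y_n + 4/13·y_{n+1}] ⇒ (1 − 4/13z)y_{n+1} = (1 + 9/13z)y_n
  Hence R(z) = (1 + 9/13z)/(1 − 4/13z).

Find x<0 with |R(x)|<1.
x=-1.59: |R|=0.0677
R=−1: 1+9/13x = −1+4/13x ⇒ -5/13x=2 ⇒ x=2/(-5/13)=-5.2000
Confirm numerically:
  x=-4.418: |R|=0.87252 <1
  x=-4.034: |R|=0.79990 <1
  x=-3.387: |R|=0.65854 <1
  x=-5.667: |R|=1.06546 >1
  x=-5.608: |R|=1.05758 >1
  x=-5.267: |R|=1.00983 >1
Stable set (-5.2000, 0).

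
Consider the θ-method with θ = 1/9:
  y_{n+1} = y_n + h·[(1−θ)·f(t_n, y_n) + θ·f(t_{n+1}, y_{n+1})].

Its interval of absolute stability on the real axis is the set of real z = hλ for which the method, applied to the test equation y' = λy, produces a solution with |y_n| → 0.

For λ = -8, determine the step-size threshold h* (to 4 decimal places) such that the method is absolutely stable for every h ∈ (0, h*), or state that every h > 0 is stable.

Test eqn y'=λy, z=hλ:
  y_{n+1} = y_n + z·[8/9·y_n + 1/9·y_{n+1}] ⇒ (1 − 1/9z)y_{n+1} = (1 + 8/9z)y_n
  ⇒ R(z) = (1 + 8/9z)/(1 − 1/9z).

Boundary: |R(x)|=1, x<0.
x=-0.91: |R|=0.1736
R=−1: 1+8/9x = −1+1/9x ⇒ -7/9x=2 ⇒ x=2/(-7/9)=-2.5714
Confirm numerically:
  x=-2.240: |R|=0.79359 <1
  x=-2.174: |R|=0.75103 <1
  x=-1.743: |R|=0.46021 <1
  x=-1.227: |R|=0.07979 <1
  x=-3.152: |R|=1.33443 >1
  x=-3.101: |R|=1.30634 >1
  x=-2.965: |R|=1.23025 >1
Stable set (-2.5714, 0).

(-2.5714,0); λ=-8 ⇒ h* = (18/7)/8 = 0.3214.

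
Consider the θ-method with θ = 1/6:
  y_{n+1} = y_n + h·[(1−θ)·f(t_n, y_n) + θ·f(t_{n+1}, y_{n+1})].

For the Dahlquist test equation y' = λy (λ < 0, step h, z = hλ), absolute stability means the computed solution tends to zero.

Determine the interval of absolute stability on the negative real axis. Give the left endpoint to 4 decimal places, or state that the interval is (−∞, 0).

Test eqn y'=λy, z=hλ:
  y_{n+1} = y_n + z·[5/6·y_n + 1/6·y_{n+1}] ⇒ (1 − 1/6z)y_{n+1} = (1 + 5/6z)y_n
  ⇒ R(z) = (1 + 5/6z)/(1 − 1/6z).

Find x<0 with |R(x)|<1.
x=-0.44: |R|=0.5901
R=−1: 1+5/6x = −1+1/6x ⇒ -2/3x=2 ⇒ x=2/(-2/3)=-3.0000
Confirm numerically:
  x=-2.954: |R|=0.97945 <1
  x=-2.167: |R|=0.59202 <1
  x=-1.735: |R|=0.34583 <1
  x=-3.549: |R|=1.22997 >1
  x=-3.420: |R|=1.17834 >1
  x=-3.376: |R|=1.16041 >1
So |R|<1 on (-3.0000, 0).

(-3.0000, 0).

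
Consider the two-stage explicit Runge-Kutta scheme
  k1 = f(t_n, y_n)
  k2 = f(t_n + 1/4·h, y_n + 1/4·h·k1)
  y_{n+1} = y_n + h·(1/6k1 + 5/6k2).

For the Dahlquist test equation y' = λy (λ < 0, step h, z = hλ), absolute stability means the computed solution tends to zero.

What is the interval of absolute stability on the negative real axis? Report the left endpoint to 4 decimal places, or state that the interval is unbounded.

z∈(-4.8000,0).

Test eqn y'=λy, z=hλ:
  k1=λy_n ⇒ h·k1=z·y_n;  k2=λ(1+1/4z)y_n ⇒ h·k2=z(1+1/4z)y_n
  y_{n+1}/y_n = 1 + 1/6z + 5/6z(1+1/4z) = 1 + z + 5/24z²
  so R(z) = 1 + z + 5/24z².

Boundary: |R(x)|=1, x<0.
x=-1.24: |R|=0.0803
R=1: x+5/24x²=0 ⇒ x=−24/5=-4.8000; min R=1−1/(4·5/24)=-0.2000>−1
Confirm numerically:
  x=-4.423: |R|=0.65261 <1
  x=-3.653: |R|=0.12709 <1
  x=-2.691: |R|=0.18236 <1
  x=-5.094: |R|=1.31201 >1
  x=-5.010: |R|=1.21919 >1
Stable set (-4.8000, 0).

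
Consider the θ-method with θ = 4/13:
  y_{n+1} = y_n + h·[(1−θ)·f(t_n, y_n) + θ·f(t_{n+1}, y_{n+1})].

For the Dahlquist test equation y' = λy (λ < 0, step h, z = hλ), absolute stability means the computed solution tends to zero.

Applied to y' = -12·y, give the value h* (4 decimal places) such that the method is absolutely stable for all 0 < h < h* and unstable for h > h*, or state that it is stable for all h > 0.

With y'=λy (z=hλ):
  y_{n+1} = y_n + z·[9/13·y_n + 4/13·y_{n+1}] ⇒ (1 − 4/13z)y_{n+1} = (1 + 9/13z)y_n
  R(z) = (1 + 9/13z)/(1 − 4/13z).

Solve |R(x)|<1 on ℝ⁻.
x=-1.56: |R|=0.0541
R=−1: 1+9/13x = −1+4/13x ⇒ -5/13x=2 ⇒ x=2/(-5/13)=-5.2000
Confirm numerically:
  x=-3.344: |R|=0.64816 <1
  x=-3.029: |R|=0.56781 <1
  x=-2.770: |R|=0.49543 <1
  x=-5.586: |R|=1.05461 >1
  x=-5.288: |R|=1.01288 >1
Interval (-5.2000, 0).

(-5.2000,0); λ=-12 ⇒ h* = (26/5)/12 = 0.4333.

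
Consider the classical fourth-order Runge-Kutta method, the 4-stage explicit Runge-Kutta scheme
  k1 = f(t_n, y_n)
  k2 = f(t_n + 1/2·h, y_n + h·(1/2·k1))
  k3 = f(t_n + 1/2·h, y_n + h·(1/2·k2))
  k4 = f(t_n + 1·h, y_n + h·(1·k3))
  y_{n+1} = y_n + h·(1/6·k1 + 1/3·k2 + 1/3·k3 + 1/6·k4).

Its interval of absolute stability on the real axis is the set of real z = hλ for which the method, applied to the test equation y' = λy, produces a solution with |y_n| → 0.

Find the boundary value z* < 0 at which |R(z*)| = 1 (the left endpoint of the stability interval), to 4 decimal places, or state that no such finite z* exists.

Test eqn y'=λy, z=hλ:
  order 4, 4-stage ⇒ R(z)=1+z+z^2/2+z^3/6+z^4/24
  (e.g. R(-1.64)=0.27106, |R|=0.27106)

Solve |R(x)|<1 on ℝ⁻.
x=-1.64: |R|=0.2711
|R(-1.87)|=0.2981 |R(-1.84)|=0.2921 |R(-1.54)|=0.2714
Bisect:
  x_lo=-3.6541 |R|=3.3190  x_hi=-0.1989 |R|=0.8197
  mid=-1.92649 |R|=0.31147 →hi
  mid=-2.79030 |R|=1.00758 →lo
  mid=-2.35839 |R|=0.52538 →hi
  mid=-2.57435 |R|=0.72583 →hi
  mid=-2.68232 |R|=0.85553 →hi
  mid=-2.73631 |R|=0.92863 →hi
  mid=-2.76331 |R|=0.96735 →hi
  mid=-2.77680 |R|=0.98728 →hi
  mid=-2.78355 |R|=0.99738 →hi
  ...
  [-2.78545,-2.78524] ⇒ x*=-2.7853
Interval (-2.7853, 0).

left endpoint -2.7853.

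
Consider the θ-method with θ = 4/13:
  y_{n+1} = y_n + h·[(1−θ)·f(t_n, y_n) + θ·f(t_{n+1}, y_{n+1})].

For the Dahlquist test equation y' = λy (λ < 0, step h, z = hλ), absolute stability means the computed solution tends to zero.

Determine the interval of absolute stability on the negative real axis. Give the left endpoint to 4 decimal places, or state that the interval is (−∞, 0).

(-5.2000, 0).

Set f=λy, z=hλ:
  y_{n+1} = y_n + z·[9/13·y_n + 4/13·y_{n+1}] ⇒ (1 − 4/13z)y_{n+1} = (1 + 9/13z)y_n
  ⇒ R(z) = (1 + 9/13z)/(1 − 4/13z).

Boundary: |R(x)|=1, x<0.
x=-0.58: |R|=0.5078
R=−1: 1+9/13x = −1+4/13x ⇒ -5/13x=2 ⇒ x=2/(-5/13)=-5.2000
Confirm numerically:
  x=-3.785: |R|=0.74858 <1
  x=-3.549: |R|=0.69646 <1
  x=-3.514: |R|=0.68842 <1
  x=-2.309: |R|=0.34993 <1
  x=-5.660: |R|=1.06453 >1
  x=-5.653: |R|=1.06360 >1
Stable set (-5.2000, 0).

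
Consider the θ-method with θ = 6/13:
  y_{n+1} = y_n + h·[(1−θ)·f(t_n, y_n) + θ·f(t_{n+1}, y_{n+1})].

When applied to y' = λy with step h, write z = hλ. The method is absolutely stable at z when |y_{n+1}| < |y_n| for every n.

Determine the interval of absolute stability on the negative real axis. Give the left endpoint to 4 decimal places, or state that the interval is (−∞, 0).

(-26.0000, 0).

With y'=λy (z=hλ):
  y_{n+1} = y_n + z·[7/13·y_n + 6/13·y_{n+1}] ⇒ (1 − 6/13z)y_{n+1} = (1 + 7/13z)y_n
  R(z) = (1 + 7/13z)/(1 − 6/13z).

Find x<0 with |R(x)|<1.
x=-1.53: |R|=0.1032
R=−1: 1+7/13x = −1+6/13x ⇒ -1/13x=2 ⇒ x=2/(-1/13)=-26.0000
Confirm numerically:
  x=-23.211: |R|=0.98168 <1
  x=-21.210: |R|=0.96585 <1
  x=-18.326: |R|=0.93759 <1
  x=-26.093: |R|=1.00055 >1
  x=-26.069: |R|=1.00041 >1
So |R|<1 on (-26.0000, 0).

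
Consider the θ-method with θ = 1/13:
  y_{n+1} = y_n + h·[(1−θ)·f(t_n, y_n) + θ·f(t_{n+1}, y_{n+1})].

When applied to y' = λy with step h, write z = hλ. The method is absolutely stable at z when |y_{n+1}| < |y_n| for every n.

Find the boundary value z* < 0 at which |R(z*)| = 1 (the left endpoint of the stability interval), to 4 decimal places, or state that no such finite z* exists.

z* = -2.3636.

On y'=λy, z=hλ:
  y_{n+1} = y_n + z·[12/13·y_n + 1/13·y_{n+1}] ⇒ (1 − 1/13z)y_{n+1} = (1 + 12/13z)y_n
  R(z) = (1 + 12/13z)/(1 − 1/13z).

Need |R(x)|<1, x<0.
x=-0.7: |R|=0.3358
R=−1: 1+12/13x = −1+1/13x ⇒ -11/13x=2 ⇒ x=2/(-11/13)=-2.3636
Confirm numerically:
  x=-1.676: |R|=0.48460 <1
  x=-1.458: |R|=0.31097 <1
  x=-1.348: |R|=0.22135 <1
  x=-2.785: |R|=1.29363 >1
  x=-2.410: |R|=1.03310 >1
Stable set (-2.3636, 0).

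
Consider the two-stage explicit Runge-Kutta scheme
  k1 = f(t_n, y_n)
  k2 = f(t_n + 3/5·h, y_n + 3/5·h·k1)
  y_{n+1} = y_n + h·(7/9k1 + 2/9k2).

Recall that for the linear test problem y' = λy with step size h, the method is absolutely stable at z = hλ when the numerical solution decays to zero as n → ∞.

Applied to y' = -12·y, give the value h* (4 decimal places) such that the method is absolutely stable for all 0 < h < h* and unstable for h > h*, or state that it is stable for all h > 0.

(-7.5000,0); λ=-12 ⇒ h* = (15/2)/12 = 0.6250.

Test eqn y'=λy, z=hλ:
  k1=λy_n ⇒ h·k1=z·y_n;  k2=λ(1+3/5z)y_n ⇒ h·k2=z(1+3/5z)y_n
  y_{n+1}/y_n = 1 + 7/9z + 2/9z(1+3/5z) = 1 + z + 2/15z²
  Hence R(z) = 1 + z + 2/15z².

Need |R(x)|<1, x<0.
x=-1.24: |R|=0.0350
R=1: x+2/15x²=0 ⇒ x=−15/2=-7.5000; min R=1−1/(4·2/15)=-0.8750>−1
Confirm numerically:
  x=-6.420: |R|=0.07552 <1
  x=-3.727: |R|=0.87493 <1
  x=-3.136: |R|=0.82473 <1
  x=-7.980: |R|=1.51072 >1
  x=-7.916: |R|=1.43907 >1
So |R|<1 on (-7.5000, 0).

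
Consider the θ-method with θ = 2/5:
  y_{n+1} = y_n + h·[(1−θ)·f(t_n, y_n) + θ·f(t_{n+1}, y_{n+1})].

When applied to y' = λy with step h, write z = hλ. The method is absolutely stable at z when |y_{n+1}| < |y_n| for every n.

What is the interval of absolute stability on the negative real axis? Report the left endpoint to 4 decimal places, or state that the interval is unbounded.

On y'=λy, z=hλ:
  y_{n+1} = y_n + z·[3/5·y_n + 2/5·y_{n+1}] ⇒ (1 − 2/5z)y_{n+1} = (1 + 3/5z)y_n
  so R(z) = (1 + 3/5z)/(1 − 2/5z).

Boundary: |R(x)|=1, x<0.
x=-1.64: |R|=0.0097
R=−1: 1+3/5x = −1+2/5x ⇒ -1/5x=2 ⇒ x=2/(-1/5)=-10.0000
Confirm numerically:
  x=-9.779: |R|=0.99100 <1
  x=-7.284: |R|=0.86120 <1
  x=-6.454: |R|=0.80199 <1
  x=-10.414: |R|=1.01603 >1
  x=-10.105: |R|=1.00417 >1
  x=-10.069: |R|=1.00274 >1
So |R|<1 on (-10.0000, 0).

(-10.0000, 0).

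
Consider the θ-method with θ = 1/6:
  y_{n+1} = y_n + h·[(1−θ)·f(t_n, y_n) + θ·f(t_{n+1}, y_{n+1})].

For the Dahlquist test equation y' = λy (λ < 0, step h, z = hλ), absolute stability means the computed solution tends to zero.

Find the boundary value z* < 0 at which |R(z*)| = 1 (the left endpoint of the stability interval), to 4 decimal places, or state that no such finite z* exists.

z* = -3.0000.

With y'=λy (z=hλ):
  y_{n+1} = y_n + z·[5/6·y_n + 1/6·y_{n+1}] ⇒ (1 − 1/6z)y_{n+1} = (1 + 5/6z)y_n
  Hence R(z) = (1 + 5/6z)/(1 − 1/6z).

Boundary: |R(x)|=1, x<0.
x=-0.34: |R|=0.6782
R=−1: 1+5/6x = −1+1/6x ⇒ -2/3x=2 ⇒ x=2/(-2/3)=-3.0000
Confirm numerically:
  x=-2.781: |R|=0.90024 <1
  x=-2.748: |R|=0.88477 <1
  x=-2.622: |R|=0.82463 <1
  x=-2.463: |R|=0.74619 <1
  x=-3.579: |R|=1.24178 >1
  x=-3.064: |R|=1.02824 >1
Interval (-3.0000, 0).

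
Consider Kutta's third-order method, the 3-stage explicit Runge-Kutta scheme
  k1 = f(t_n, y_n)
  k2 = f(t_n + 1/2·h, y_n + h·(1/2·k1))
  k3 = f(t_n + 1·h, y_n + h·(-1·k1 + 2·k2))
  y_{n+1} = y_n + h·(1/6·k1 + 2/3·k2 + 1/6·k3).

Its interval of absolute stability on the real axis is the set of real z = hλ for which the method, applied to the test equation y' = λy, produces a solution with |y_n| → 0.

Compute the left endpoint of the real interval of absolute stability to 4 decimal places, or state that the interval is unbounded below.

Test eqn y'=λy, z=hλ:
  order 3, 3-stage ⇒ R(z)=1+z+z^2/2+z^3/6
  (e.g. R(-1.71)=-0.08132, |R|=0.08132)

Boundary: |R(x)|=1, x<0.
x=-1.71: |R|=0.0813
|R(-2.38)|=0.7947 |R(-1.56)|=0.0241 |R(-1)|=0.3333
Bisect:
  x_lo=-3.1857 |R|=2.4999  x_hi=-0.1249 |R|=0.8826
  mid=-1.65531 |R|=0.04123 →hi
  mid=-2.42053 |R|=0.85467 →hi
  mid=-2.80313 |R|=1.54531 →lo
  mid=-2.61183 |R|=1.17050 →lo
  mid=-2.51618 |R|=1.00565 →lo
  mid=-2.46835 |R|=0.92848 →hi
  mid=-2.49226 |R|=0.96664 →hi
  mid=-2.50422 |R|=0.98604 →hi
  ...
  [-2.51281,-2.51263] ⇒ x*=-2.5127
Interval (-2.5127, 0).

left endpoint -2.5127.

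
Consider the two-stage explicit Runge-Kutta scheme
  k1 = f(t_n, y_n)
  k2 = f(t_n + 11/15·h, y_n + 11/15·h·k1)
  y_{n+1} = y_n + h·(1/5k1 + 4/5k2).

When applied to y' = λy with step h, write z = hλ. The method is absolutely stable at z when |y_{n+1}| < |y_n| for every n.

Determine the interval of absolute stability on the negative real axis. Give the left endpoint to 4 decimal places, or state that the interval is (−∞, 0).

z∈(-1.7045,0).

Set f=λy, z=hλ:
  k1=λy_n ⇒ h·k1=z·y_n;  k2=λ(1+11/15z)y_n ⇒ h·k2=z(1+11/15z)y_n
  y_{n+1}/y_n = 1 + 1/5z + 4/5z(1+11/15z) = 1 + z + 44/75z²
  R(z) = 1 + z + 44/75z².

Need |R(x)|<1, x<0.
x=-1.52: |R|=0.8354
R=1: x+44/75x²=0 ⇒ x=−75/44=-1.7045; min R=1−1/(4·44/75)=0.5739>−1
Confirm numerically:
  x=-1.611: |R|=0.91159 <1
  x=-1.445: |R|=0.77997 <1
  x=-1.067: |R|=0.60091 <1
  x=-0.852: |R|=0.57386 <1
  x=-2.043: |R|=1.40566 >1
  x=-2.038: |R|=1.39869 >1
  x=-1.846: |R|=1.15319 >1
So |R|<1 on (-1.7045, 0).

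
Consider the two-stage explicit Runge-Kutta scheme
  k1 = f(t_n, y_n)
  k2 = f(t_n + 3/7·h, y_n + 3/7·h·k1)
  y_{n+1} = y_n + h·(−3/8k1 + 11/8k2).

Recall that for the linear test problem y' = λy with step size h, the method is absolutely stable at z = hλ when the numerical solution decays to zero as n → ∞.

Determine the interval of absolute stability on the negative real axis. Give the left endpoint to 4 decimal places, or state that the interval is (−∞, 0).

On y'=λy, z=hλ:
  k1=λy_n ⇒ h·k1=z·y_n;  k2=λ(1+3/7z)y_n ⇒ h·k2=z(1+3/7z)y_n
  y_{n+1}/y_n = 1 − 3/8z + 11/8z(1+3/7z) = 1 + z + 33/56z²
  R(z) = 1 + z + 33/56z².

Solve |R(x)|<1 on ℝ⁻.
x=-1.41: |R|=0.7616
R=1: x+33/56x²=0 ⇒ x=−56/33=-1.6970; min R=1−1/(4·33/56)=0.5758>−1
Confirm numerically:
  x=-1.296: |R|=0.69377 <1
  x=-0.790: |R|=0.57777 <1
  x=-0.753: |R|=0.58113 <1
  x=-2.190: |R|=1.63627 >1
  x=-1.845: |R|=1.16094 >1
Interval (-1.6970, 0).

z∈(-1.6970,0).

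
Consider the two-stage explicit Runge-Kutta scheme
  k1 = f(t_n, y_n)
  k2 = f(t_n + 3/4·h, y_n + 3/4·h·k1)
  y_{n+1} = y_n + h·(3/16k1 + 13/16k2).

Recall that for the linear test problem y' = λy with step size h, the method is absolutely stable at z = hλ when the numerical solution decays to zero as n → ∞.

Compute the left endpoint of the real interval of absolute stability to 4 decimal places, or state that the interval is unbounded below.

Set f=λy, z=hλ:
  k1=λy_n ⇒ h·k1=z·y_n;  k2=λ(1+3/4z)y_n ⇒ h·k2=z(1+3/4z)y_n
  y_{n+1}/y_n = 1 + 3/16z + 13/16z(1+3/4z) = 1 + z + 39/64z²
  Hence R(z) = 1 + z + 39/64z².

Find x<0 with |R(x)|<1.
x=-1.58: |R|=0.9412
R=1: x+39/64x²=0 ⇒ x=−64/39=-1.6410; min R=1−1/(4·39/64)=0.5897>−1
Confirm numerically:
  x=-1.361: |R|=0.76776 <1
  x=-1.357: |R|=0.76513 <1
  x=-1.256: |R|=0.70531 <1
  x=-1.997: |R|=1.43319 >1
  x=-1.893: |R|=1.29066 >1
  x=-1.871: |R|=1.26220 >1
Interval (-1.6410, 0).

z* = -1.6410.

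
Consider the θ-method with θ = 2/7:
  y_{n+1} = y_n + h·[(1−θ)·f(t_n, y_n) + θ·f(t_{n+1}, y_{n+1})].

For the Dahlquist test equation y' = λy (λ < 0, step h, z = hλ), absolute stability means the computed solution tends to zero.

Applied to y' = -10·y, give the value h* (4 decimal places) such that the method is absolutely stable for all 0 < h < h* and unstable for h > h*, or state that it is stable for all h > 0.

Test eqn y'=λy, z=hλ:
  y_{n+1} = y_n + z·[5/7·y_n + 2/7·y_{n+1}] ⇒ (1 − 2/7z)y_{n+1} = (1 + 5/7z)y_n
  Hence R(z) = (1 + 5/7z)/(1 − 2/7z).

Solve |R(x)|<1 on ℝ⁻.
x=-0.63: |R|=0.4661
R=−1: 1+5/7x = −1+2/7x ⇒ -3/7x=2 ⇒ x=2/(-3/7)=-4.6667
Confirm numerically:
  x=-4.396: |R|=0.94858 <1
  x=-3.481: |R|=0.74524 <1
  x=-3.380: |R|=0.71948 <1
  x=-2.528: |R|=0.46782 <1
  x=-4.826: |R|=1.02871 >1
  x=-4.795: |R|=1.02321 >1
Stable set (-4.6667, 0).

(-4.6667,0); λ=-10 ⇒ h* = (14/3)/10 = 0.4667.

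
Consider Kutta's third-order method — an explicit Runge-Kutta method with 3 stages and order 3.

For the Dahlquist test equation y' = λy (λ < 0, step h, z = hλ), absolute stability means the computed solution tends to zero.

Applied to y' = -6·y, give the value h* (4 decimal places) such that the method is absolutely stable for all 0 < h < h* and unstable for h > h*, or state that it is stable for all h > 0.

Test eqn y'=λy, z=hλ:
  order 3, 3-stage ⇒ R(z)=1+z+z^2/2+z^3/6
  (e.g. R(-0.46)=0.62958, |R|=0.62958)

Boundary: |R(x)|=1, x<0.
x=-0.46: |R|=0.6296
|R(-2.61)|=1.1672 |R(-2.47)|=0.9311 |R(-1.63)|=0.0233
Bisect:
  x_lo=-2.8471 |R|=1.6404  x_hi=-0.1362 |R|=0.8726
  mid=-1.49165 |R|=0.06770 →hi
  mid=-2.16935 |R|=0.51784 →hi
  mid=-2.50821 |R|=0.99255 →hi
  mid=-2.67763 |R|=1.29242 →lo
  mid=-2.59292 |R|=1.13677 →lo
  mid=-2.55056 |R|=1.06327 →lo
  mid=-2.52938 |R|=1.02757 →lo
  ...
  [-2.51284,-2.51267] ⇒ x*=-2.5127
Interval (-2.5127, 0).

(-2.5127,0); λ=-6 ⇒ h* = 0.4188.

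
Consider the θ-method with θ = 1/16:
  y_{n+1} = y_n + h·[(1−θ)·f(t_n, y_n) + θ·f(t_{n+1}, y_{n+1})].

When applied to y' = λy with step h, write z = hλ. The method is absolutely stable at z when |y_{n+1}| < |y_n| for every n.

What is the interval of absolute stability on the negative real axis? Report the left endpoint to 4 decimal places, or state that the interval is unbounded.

With y'=λy (z=hλ):
  y_{n+1} = y_n + z·[15/16·y_n + 1/16·y_{n+1}] ⇒ (1 − 1/16z)y_{n+1} = (1 + 15/16z)y_n
  Hence R(z) = (1 + 15/16z)/(1 − 1/16z).

Need |R(x)|<1, x<0.
x=-0.63: |R|=0.3939
R=−1: 1+15/16x = −1+1/16x ⇒ -7/8x=2 ⇒ x=2/(-7/8)=-2.2857
Confirm numerically:
  x=-2.153: |R|=0.89765 <1
  x=-1.743: |R|=0.57177 <1
  x=-1.612: |R|=0.46446 <1
  x=-1.259: |R|=0.16716 <1
  x=-2.604: |R|=1.23952 >1
  x=-2.356: |R|=1.05361 >1
  x=-2.327: |R|=1.03154 >1
Stable set (-2.2857, 0).

z∈(-2.2857,0).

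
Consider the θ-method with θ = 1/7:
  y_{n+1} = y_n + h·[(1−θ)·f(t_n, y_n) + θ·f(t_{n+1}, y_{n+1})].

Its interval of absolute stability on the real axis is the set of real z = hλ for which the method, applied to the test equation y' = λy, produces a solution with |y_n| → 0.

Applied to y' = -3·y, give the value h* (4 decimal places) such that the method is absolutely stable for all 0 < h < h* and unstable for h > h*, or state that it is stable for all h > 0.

(-2.8000,0); λ=-3 ⇒ h* = (14/5)/3 = 0.9333.

On y'=λy, z=hλ:
  y_{n+1} = y_n + z·[6/7·y_n + 1/7·y_{n+1}] ⇒ (1 − 1/7z)y_{n+1} = (1 + 6/7z)y_n
  Hence R(z) = (1 + 6/7z)/(1 − 1/7z).

Need |R(x)|<1, x<0.
x=-1.03: |R|=0.1021
R=−1: 1+6/7x = −1+1/7x ⇒ -5/7x=2 ⇒ x=2/(-5/7)=-2.8000
Confirm numerically:
  x=-2.517: |R|=0.85132 <1
  x=-1.941: |R|=0.51963 <1
  x=-1.354: |R|=0.13455 <1
  x=-1.270: |R|=0.07497 <1
  x=-3.386: |R|=1.28211 >1
  x=-3.252: |R|=1.22044 >1
Interval (-2.8000, 0).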